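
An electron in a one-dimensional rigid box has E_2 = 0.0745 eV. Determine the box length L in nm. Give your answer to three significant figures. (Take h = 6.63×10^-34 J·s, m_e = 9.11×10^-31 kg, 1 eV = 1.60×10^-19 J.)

L = 4.50 nm

From E_n = n²h²/(8m_eL²), L = n·h/√(8m_eE_n).
E_2 = 0.0745 eV = 1.192×10^-20 J, so L = 2·6.63×10^-34/√(8·9.11×10^-31·1.192×10^-20) = 4.50×10^-9 m = 4.50 nm.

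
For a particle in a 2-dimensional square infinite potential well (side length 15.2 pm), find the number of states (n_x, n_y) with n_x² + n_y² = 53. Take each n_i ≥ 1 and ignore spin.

The level has n_x² + n_y² = 53. The ordered positive-integer solutions are (2, 7), (7, 2).
That gives 2 states.

degeneracy = 2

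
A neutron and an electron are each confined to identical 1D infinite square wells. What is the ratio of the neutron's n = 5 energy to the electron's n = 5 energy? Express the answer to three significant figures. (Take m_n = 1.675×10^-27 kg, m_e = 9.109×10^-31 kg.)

5.44×10^-4

E_n ∝ 1/m at fixed n and L, so the ratio is m_e/m_n = 9.109×10^-31/1.675×10^-27 = 5.44×10^-4.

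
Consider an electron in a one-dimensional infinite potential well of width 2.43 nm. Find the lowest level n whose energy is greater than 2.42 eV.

n = 7

E_1 = h²/(8m_eL²) = 1.020×10^-20 J = 0.06367 eV.
Need n² > 2.42/0.06367 = 38.01, i.e. n > 6.165.
The smallest integer satisfying this is n = 7.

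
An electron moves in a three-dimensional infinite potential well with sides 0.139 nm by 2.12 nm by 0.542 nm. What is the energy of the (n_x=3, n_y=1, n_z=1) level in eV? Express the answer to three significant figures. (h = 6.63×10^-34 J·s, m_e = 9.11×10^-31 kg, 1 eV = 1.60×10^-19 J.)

E = 177 eV

For a 3D rectangular well E = (h²/8m_e)·Σ n_i²/L_i² = (6.63×10^-34)²/(8·9.11×10^-31) · [3²/(0.139 nm)² + 1²/(2.12 nm)² + 1²/(0.542 nm)²].
Evaluating gives E = 2.831×10^-17 J = 177 eV.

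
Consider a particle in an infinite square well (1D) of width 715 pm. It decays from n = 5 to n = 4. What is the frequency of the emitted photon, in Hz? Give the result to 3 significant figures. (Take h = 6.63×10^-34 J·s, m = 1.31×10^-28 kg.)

f = 1.11×10^13 Hz

E_1 = h²/(8mL²) = 8.205×10^-22 J and ΔE = (5² − 4²)E_1 = 7.385×10^-21 J.
f = ΔE/h = 7.385×10^-21/6.63×10^-34 = 1.11×10^13 Hz.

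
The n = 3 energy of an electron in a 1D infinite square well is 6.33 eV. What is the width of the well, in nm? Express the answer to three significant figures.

L = 0.731 nm

From E_n = n²h²/(8m_eL²), L = n·h/√(8m_eE_n).
E_3 = 6.33 eV = 1.014×10^-18 J, so L = 3·6.626×10^-34/√(8·9.109×10^-31·1.014×10^-18) = 7.31×10^-10 m = 0.731 nm.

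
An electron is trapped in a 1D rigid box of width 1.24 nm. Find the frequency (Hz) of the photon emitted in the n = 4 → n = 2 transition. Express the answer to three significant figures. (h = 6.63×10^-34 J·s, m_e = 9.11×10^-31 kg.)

E_1 = h²/(8m_eL²) = 3.923×10^-20 J and ΔE = (4² − 2²)E_1 = 4.708×10^-19 J.
f = ΔE/h = 4.708×10^-19/6.63×10^-34 = 7.10×10^14 Hz.

f = 7.10×10^14 Hz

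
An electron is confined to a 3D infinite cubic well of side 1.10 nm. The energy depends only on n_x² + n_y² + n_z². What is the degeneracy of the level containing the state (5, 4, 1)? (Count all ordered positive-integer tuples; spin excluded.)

The level has n_x² + n_y² + n_z² = 42. The ordered positive-integer solutions are (1, 4, 5), (1, 5, 4), (4, 1, 5), (4, 5, 1), (5, 1, 4), (5, 4, 1).
That gives 6 states.

degeneracy = 6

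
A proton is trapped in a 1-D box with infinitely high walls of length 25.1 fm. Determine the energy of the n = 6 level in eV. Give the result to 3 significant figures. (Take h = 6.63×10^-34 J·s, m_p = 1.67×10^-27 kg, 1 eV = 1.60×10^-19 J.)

E_6 = 1.18×10^7 eV

For an infinite well E_n = n²h²/(8m_pL²), so E_1 = h²/(8m_pL²) = (6.63×10^-34)²/(8·1.67×10^-27·(2.51×10^-14 m)²) = 5.222×10^-14 J.
Then E_6 = 6²·E_1 = 36·5.222×10^-14 J = 1.880×10^-12 J.
Converting, E_6 = 1.880×10^-12 J / (1.60×10^-19 J/eV) = 1.18×10^7 eV.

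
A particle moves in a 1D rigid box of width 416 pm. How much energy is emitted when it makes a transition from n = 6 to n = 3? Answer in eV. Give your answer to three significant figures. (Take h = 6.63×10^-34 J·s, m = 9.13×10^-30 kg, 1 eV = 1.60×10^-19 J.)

E_1 = h²/(8mL²) = 3.478×10^-20 J.
|ΔE| = |6² − 3²|·E_1 = 27·3.478×10^-20 J = 9.391×10^-19 J = 5.87 eV.

|ΔE| = 5.87 eV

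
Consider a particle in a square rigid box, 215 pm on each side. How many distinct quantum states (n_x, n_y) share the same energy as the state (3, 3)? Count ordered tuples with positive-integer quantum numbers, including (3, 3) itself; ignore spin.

degeneracy = 1

The level has n_x² + n_y² = 18. The ordered positive-integer solutions are (3, 3).
That gives 1 state.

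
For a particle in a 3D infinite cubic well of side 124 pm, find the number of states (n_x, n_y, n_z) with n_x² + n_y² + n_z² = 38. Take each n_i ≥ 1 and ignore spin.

The level has n_x² + n_y² + n_z² = 38. The ordered positive-integer solutions are (1, 1, 6), (1, 6, 1), (2, 3, 5), (2, 5, 3), (3, 2, 5), (3, 5, 2), (5, 2, 3), (5, 3, 2), (6, 1, 1).
That gives 9 states.

degeneracy = 9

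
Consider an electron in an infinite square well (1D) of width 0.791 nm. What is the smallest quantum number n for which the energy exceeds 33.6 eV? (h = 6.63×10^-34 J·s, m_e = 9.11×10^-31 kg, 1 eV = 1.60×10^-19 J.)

E_1 = h²/(8m_eL²) = 9.640×10^-20 J = 0.6025 eV.
Need n² > 33.6/0.6025 = 55.77, i.e. n > 7.468.
The smallest integer satisfying this is n = 8.

n = 8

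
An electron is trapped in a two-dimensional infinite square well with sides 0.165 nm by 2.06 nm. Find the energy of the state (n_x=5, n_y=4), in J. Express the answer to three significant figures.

E = 5.56×10^-17 J

For a 2D rectangular well E = (h²/8m_e)·Σ n_i²/L_i² = (6.626×10^-34)²/(8·9.109×10^-31) · [5²/(0.165 nm)² + 4²/(2.06 nm)²].
Evaluating gives E = 5.56×10^-17 J.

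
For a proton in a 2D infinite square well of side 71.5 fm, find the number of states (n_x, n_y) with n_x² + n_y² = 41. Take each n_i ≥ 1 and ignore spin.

degeneracy = 2

The level has n_x² + n_y² = 41. The ordered positive-integer solutions are (4, 5), (5, 4).
That gives 2 states.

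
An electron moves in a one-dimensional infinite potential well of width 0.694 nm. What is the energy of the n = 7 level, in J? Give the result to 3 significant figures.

For an infinite well E_n = n²h²/(8m_eL²), so E_1 = h²/(8m_eL²) = (6.626×10^-34)²/(8·9.109×10^-31·(6.94×10^-10 m)²) = 1.251×10^-19 J.
Then E_7 = 7²·E_1 = 49·1.251×10^-19 J = 6.13×10^-18 J.

E_7 = 6.13×10^-18 J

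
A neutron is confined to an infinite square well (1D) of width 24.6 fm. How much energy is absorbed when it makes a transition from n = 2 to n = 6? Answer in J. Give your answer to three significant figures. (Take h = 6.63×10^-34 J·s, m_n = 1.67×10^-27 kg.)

|ΔE| = 1.74×10^-12 J

E_1 = h²/(8m_nL²) = 5.437×10^-14 J.
|ΔE| = |2² − 6²|·E_1 = 32·5.437×10^-14 J = 1.74×10^-12 J.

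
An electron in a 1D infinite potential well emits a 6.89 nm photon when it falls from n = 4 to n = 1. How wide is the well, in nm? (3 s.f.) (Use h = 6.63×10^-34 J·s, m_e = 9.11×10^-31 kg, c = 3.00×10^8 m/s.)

The photon carries ΔE = hc/λ = 6.63×10^-34·3.00×10^8/6.89×10^-9 m = 2.887×10^-17 J.
Since ΔE = (4² − 1²)E_1, E_1 = 1.925×10^-18 J, and L = h/√(8m_eE_1) = 1.77×10^-10 m = 0.177 nm.

L = 0.177 nm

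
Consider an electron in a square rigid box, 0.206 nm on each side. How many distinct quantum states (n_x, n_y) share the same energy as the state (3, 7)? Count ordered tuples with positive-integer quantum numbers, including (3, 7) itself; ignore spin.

The level has n_x² + n_y² = 58. The ordered positive-integer solutions are (3, 7), (7, 3).
That gives 2 states.

degeneracy = 2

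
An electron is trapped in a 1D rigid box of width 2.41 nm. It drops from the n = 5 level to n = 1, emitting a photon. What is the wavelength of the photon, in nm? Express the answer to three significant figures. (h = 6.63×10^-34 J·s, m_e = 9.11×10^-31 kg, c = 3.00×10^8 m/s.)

E_1 = h²/(8m_eL²) = 1.038×10^-20 J, so ΔE = (5² − 1²)E_1 = 2.491×10^-19 J.
λ = hc/ΔE = (6.63×10^-34·3.00×10^8)/2.491×10^-19 = 7.98×10^-7 m = 798 nm.

λ = 798 nm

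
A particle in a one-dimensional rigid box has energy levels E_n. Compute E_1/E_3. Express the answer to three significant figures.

E_n ∝ n², so E_1/E_3 = 1²/3² = 1/9 = 0.111.

0.111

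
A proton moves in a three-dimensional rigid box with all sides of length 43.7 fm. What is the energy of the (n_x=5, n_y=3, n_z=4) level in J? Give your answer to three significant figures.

For a 3D rectangular well E = (h²/8m_p)·Σ n_i²/L_i² = (6.626×10^-34)²/(8·1.673×10^-27) · [5²/(43.7 fm)² + 3²/(43.7 fm)² + 4²/(43.7 fm)²].
Evaluating gives E = 8.59×10^-13 J.

E = 8.59×10^-13 J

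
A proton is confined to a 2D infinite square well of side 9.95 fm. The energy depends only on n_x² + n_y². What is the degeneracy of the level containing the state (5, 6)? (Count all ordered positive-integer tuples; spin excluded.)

The level has n_x² + n_y² = 61. The ordered positive-integer solutions are (5, 6), (6, 5).
That gives 2 states.

degeneracy = 2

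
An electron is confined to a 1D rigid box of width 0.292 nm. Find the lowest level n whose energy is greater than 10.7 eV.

n = 2

E_1 = h²/(8m_eL²) = 7.066×10^-19 J = 4.411 eV.
Need n² > 10.7/4.411 = 2.426, i.e. n > 1.558.
The smallest integer satisfying this is n = 2.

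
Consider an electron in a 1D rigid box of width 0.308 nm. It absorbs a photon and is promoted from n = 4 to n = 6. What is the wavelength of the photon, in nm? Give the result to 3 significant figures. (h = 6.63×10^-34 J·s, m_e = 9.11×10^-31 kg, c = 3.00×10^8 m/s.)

E_1 = h²/(8m_eL²) = 6.358×10^-19 J, so ΔE = (6² − 4²)E_1 = 1.272×10^-17 J.
λ = hc/ΔE = (6.63×10^-34·3.00×10^8)/1.272×10^-17 = 1.56×10^-8 m = 15.6 nm.

λ = 15.6 nm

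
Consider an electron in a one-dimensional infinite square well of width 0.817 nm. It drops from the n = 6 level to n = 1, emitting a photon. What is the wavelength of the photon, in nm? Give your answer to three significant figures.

E_1 = h²/(8m_eL²) = 9.026×10^-20 J, so ΔE = (6² − 1²)E_1 = 3.159×10^-18 J.
λ = hc/ΔE = (6.626×10^-34·2.998×10^8)/3.159×10^-18 = 6.29×10^-8 m = 62.9 nm.

λ = 62.9 nm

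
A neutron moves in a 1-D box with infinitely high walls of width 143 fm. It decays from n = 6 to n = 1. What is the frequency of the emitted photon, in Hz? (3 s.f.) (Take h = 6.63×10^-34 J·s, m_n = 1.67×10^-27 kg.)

E_1 = h²/(8m_nL²) = 1.609×10^-15 J and ΔE = (6² − 1²)E_1 = 5.631×10^-14 J.
f = ΔE/h = 5.631×10^-14/6.63×10^-34 = 8.49×10^19 Hz.

f = 8.49×10^19 Hz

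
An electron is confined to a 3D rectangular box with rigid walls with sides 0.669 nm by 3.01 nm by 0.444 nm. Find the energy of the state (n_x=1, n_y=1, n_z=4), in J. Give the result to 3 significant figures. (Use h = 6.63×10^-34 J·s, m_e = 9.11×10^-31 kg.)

For a 3D rectangular well E = (h²/8m_e)·Σ n_i²/L_i² = (6.63×10^-34)²/(8·9.11×10^-31) · [1²/(0.669 nm)² + 1²/(3.01 nm)² + 4²/(0.444 nm)²].
Evaluating gives E = 5.04×10^-18 J.

E = 5.04×10^-18 J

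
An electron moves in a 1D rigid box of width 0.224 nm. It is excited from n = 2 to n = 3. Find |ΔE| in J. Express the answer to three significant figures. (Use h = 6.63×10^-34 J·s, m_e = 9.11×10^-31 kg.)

|ΔE| = 6.01×10^-18 J

E_1 = h²/(8m_eL²) = 1.202×10^-18 J.
|ΔE| = |2² − 3²|·E_1 = 5·1.202×10^-18 J = 6.01×10^-18 J.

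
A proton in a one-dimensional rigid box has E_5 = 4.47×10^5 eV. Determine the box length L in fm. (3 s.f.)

L = 107 fm

From E_n = n²h²/(8m_pL²), L = n·h/√(8m_pE_n).
E_5 = 4.47×10^5 eV = 7.161×10^-14 J, so L = 5·6.626×10^-34/√(8·1.673×10^-27·7.161×10^-14) = 1.07×10^-13 m = 107 fm.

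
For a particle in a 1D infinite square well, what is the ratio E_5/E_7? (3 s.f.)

E_n ∝ n², so E_5/E_7 = 5²/7² = 25/49 = 0.510.

0.510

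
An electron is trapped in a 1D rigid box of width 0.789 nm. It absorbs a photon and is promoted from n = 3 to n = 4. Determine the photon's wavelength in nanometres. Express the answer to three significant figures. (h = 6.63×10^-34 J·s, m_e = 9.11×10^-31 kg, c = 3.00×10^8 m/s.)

λ = 293 nm

E_1 = h²/(8m_eL²) = 9.689×10^-20 J, so ΔE = (4² − 3²)E_1 = 6.782×10^-19 J.
λ = hc/ΔE = (6.63×10^-34·3.00×10^8)/6.782×10^-19 = 2.93×10^-7 m = 293 nm.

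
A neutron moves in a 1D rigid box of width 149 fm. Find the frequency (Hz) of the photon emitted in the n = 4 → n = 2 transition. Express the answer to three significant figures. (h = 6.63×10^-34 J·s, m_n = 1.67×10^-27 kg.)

f = 2.68×10^19 Hz

E_1 = h²/(8m_nL²) = 1.482×10^-15 J and ΔE = (4² − 2²)E_1 = 1.778×10^-14 J.
f = ΔE/h = 1.778×10^-14/6.63×10^-34 = 2.68×10^19 Hz.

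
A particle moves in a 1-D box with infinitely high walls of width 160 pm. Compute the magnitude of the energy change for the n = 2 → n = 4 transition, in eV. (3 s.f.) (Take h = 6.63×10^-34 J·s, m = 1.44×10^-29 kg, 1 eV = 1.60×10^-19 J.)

E_1 = h²/(8mL²) = 1.491×10^-19 J.
|ΔE| = |2² − 4²|·E_1 = 12·1.491×10^-19 J = 1.789×10^-18 J = 11.2 eV.

|ΔE| = 11.2 eV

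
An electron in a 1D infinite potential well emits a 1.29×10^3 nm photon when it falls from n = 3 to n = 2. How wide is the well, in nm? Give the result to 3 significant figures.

L = 1.40 nm

The photon carries ΔE = hc/λ = 6.626×10^-34·2.998×10^8/1.29×10^-6 m = 1.540×10^-19 J.
Since ΔE = (3² − 2²)E_1, E_1 = 3.080×10^-20 J, and L = h/√(8m_eE_1) = 1.40×10^-9 m = 1.40 nm.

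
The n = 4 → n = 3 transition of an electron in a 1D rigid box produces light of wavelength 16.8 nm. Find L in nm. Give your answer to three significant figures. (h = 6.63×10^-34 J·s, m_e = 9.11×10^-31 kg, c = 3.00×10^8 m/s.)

The photon carries ΔE = hc/λ = 6.63×10^-34·3.00×10^8/1.68×10^-8 m = 1.184×10^-17 J.
Since ΔE = (4² − 3²)E_1, E_1 = 1.691×10^-18 J, and L = h/√(8m_eE_1) = 1.89×10^-10 m = 0.189 nm.

L = 0.189 nm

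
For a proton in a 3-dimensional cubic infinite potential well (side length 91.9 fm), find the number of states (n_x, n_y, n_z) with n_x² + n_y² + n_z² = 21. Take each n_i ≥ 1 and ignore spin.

The level has n_x² + n_y² + n_z² = 21. The ordered positive-integer solutions are (1, 2, 4), (1, 4, 2), (2, 1, 4), (2, 4, 1), (4, 1, 2), (4, 2, 1).
That gives 6 states.

degeneracy = 6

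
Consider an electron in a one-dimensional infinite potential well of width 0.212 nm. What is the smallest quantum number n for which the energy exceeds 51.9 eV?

n = 3

E_1 = h²/(8m_eL²) = 1.341×10^-18 J = 8.371 eV.
Need n² > 51.9/8.371 = 6.200, i.e. n > 2.490.
The smallest integer satisfying this is n = 3.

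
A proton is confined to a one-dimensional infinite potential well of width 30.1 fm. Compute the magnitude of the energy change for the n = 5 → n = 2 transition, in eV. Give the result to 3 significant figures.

|ΔE| = 4.75×10^6 eV

E_1 = h²/(8m_pL²) = 3.621×10^-14 J.
|ΔE| = |5² − 2²|·E_1 = 21·3.621×10^-14 J = 7.604×10^-13 J = 4.75×10^6 eV.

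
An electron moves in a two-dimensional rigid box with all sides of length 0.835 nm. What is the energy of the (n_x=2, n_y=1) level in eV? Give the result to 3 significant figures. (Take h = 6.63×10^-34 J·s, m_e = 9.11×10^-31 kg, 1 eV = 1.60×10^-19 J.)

For a 2D rectangular well E = (h²/8m_e)·Σ n_i²/L_i² = (6.63×10^-34)²/(8·9.11×10^-31) · [2²/(0.835 nm)² + 1²/(0.835 nm)²].
Evaluating gives E = 4.325×10^-19 J = 2.70 eV.

E = 2.70 eV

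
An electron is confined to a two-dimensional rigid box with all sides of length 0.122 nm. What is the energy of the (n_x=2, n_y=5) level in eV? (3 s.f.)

For a 2D rectangular well E = (h²/8m_e)·Σ n_i²/L_i² = (6.626×10^-34)²/(8·9.109×10^-31) · [2²/(0.122 nm)² + 5²/(0.122 nm)²].
Evaluating gives E = 1.174×10^-16 J = 733 eV.

E = 733 eV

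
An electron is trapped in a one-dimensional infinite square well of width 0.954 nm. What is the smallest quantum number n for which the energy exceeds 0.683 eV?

E_1 = h²/(8m_eL²) = 6.620×10^-20 J = 0.4132 eV.
Need n² > 0.683/0.4132 = 1.653, i.e. n > 1.286.
The smallest integer satisfying this is n = 2.

n = 2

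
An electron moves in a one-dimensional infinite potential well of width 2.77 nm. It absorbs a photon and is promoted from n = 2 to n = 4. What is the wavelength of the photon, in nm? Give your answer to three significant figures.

λ = 2.11×10^3 nm

E_1 = h²/(8m_eL²) = 7.852×10^-21 J, so ΔE = (4² − 2²)E_1 = 9.422×10^-20 J.
λ = hc/ΔE = (6.626×10^-34·2.998×10^8)/9.422×10^-20 = 2.11×10^-6 m = 2.11×10^3 nm.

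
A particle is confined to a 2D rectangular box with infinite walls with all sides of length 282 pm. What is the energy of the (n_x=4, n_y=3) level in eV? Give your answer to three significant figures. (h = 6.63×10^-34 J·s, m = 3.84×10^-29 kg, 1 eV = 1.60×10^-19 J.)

E = 2.81 eV

For a 2D rectangular well E = (h²/8m)·Σ n_i²/L_i² = (6.63×10^-34)²/(8·3.84×10^-29) · [4²/(282 pm)² + 3²/(282 pm)²].
Evaluating gives E = 4.498×10^-19 J = 2.81 eV.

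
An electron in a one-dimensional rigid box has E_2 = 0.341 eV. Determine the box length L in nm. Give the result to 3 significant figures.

From E_n = n²h²/(8m_eL²), L = n·h/√(8m_eE_n).
E_2 = 0.341 eV = 5.463×10^-20 J, so L = 2·6.626×10^-34/√(8·9.109×10^-31·5.463×10^-20) = 2.10×10^-9 m = 2.10 nm.

L = 2.10 nm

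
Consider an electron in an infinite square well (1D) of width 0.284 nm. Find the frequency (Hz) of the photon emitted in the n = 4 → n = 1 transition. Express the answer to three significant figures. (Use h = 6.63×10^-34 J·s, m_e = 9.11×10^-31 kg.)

E_1 = h²/(8m_eL²) = 7.478×10^-19 J and ΔE = (4² − 1²)E_1 = 1.122×10^-17 J.
f = ΔE/h = 1.122×10^-17/6.63×10^-34 = 1.69×10^16 Hz.

f = 1.69×10^16 Hz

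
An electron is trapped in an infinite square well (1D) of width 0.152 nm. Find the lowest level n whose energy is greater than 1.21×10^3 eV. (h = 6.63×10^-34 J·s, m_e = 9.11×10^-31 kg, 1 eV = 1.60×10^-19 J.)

E_1 = h²/(8m_eL²) = 2.611×10^-18 J = 16.32 eV.
Need n² > 1.21×10^3/16.32 = 74.14, i.e. n > 8.610.
The smallest integer satisfying this is n = 9.

n = 9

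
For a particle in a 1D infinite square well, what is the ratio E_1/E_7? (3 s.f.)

0.0204

E_n ∝ n², so E_1/E_7 = 1²/7² = 1/49 = 0.0204.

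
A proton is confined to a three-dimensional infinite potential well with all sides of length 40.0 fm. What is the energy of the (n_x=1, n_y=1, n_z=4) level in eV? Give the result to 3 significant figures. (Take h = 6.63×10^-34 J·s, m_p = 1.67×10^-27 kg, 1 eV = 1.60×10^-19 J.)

E = 2.31×10^6 eV

For a 3D rectangular well E = (h²/8m_p)·Σ n_i²/L_i² = (6.63×10^-34)²/(8·1.67×10^-27) · [1²/(40.0 fm)² + 1²/(40.0 fm)² + 4²/(40.0 fm)²].
Evaluating gives E = 3.701×10^-13 J = 2.31×10^6 eV.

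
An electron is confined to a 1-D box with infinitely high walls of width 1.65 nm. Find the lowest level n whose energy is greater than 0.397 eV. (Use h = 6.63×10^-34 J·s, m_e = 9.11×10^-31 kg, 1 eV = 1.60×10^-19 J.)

n = 2

E_1 = h²/(8m_eL²) = 2.215×10^-20 J = 0.1384 eV.
Need n² > 0.397/0.1384 = 2.868, i.e. n > 1.694.
The smallest integer satisfying this is n = 2.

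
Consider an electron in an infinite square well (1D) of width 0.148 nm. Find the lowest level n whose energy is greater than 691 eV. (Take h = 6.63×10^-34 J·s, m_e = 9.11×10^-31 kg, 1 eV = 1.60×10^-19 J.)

E_1 = h²/(8m_eL²) = 2.754×10^-18 J = 17.21 eV.
Need n² > 691/17.21 = 40.15, i.e. n > 6.336.
The smallest integer satisfying this is n = 7.

n = 7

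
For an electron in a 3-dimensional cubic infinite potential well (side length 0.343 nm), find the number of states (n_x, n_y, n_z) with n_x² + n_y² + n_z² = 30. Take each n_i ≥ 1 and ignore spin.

degeneracy = 6

The level has n_x² + n_y² + n_z² = 30. The ordered positive-integer solutions are (1, 2, 5), (1, 5, 2), (2, 1, 5), (2, 5, 1), (5, 1, 2), (5, 2, 1).
That gives 6 states.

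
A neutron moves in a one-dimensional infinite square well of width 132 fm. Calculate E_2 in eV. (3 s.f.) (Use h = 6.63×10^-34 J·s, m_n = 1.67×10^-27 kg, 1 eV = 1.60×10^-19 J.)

E_2 = 4.72×10^4 eV

For an infinite well E_n = n²h²/(8m_nL²), so E_1 = h²/(8m_nL²) = (6.63×10^-34)²/(8·1.67×10^-27·(1.32×10^-13 m)²) = 1.888×10^-15 J.
Then E_2 = 2²·E_1 = 4·1.888×10^-15 J = 7.552×10^-15 J.
Converting, E_2 = 7.552×10^-15 J / (1.60×10^-19 J/eV) = 4.72×10^4 eV.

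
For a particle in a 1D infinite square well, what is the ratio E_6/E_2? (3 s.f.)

9.00

E_n ∝ n², so E_6/E_2 = 6²/2² = 36/4 = 9.00.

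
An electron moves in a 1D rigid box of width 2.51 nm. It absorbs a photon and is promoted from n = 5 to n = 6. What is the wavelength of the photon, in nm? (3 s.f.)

λ = 1.89×10^3 nm

E_1 = h²/(8m_eL²) = 9.563×10^-21 J, so ΔE = (6² − 5²)E_1 = 1.052×10^-19 J.
λ = hc/ΔE = (6.626×10^-34·2.998×10^8)/1.052×10^-19 = 1.89×10^-6 m = 1.89×10^3 nm.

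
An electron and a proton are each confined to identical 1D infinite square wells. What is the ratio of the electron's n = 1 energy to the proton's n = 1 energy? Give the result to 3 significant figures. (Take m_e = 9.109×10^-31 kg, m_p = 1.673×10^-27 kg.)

1.84×10^3

E_n ∝ 1/m at fixed n and L, so the ratio is m_p/m_e = 1.673×10^-27/9.109×10^-31 = 1.84×10^3.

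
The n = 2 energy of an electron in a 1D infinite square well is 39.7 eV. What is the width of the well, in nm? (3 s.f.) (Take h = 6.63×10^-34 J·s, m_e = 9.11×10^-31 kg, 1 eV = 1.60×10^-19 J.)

From E_n = n²h²/(8m_eL²), L = n·h/√(8m_eE_n).
E_2 = 39.7 eV = 6.352×10^-18 J, so L = 2·6.63×10^-34/√(8·9.11×10^-31·6.352×10^-18) = 1.95×10^-10 m = 0.195 nm.

L = 0.195 nm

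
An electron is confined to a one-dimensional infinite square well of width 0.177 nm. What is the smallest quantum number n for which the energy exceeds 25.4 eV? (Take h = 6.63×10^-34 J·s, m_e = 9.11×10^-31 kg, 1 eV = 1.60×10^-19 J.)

n = 2

E_1 = h²/(8m_eL²) = 1.925×10^-18 J = 12.03 eV.
Need n² > 25.4/12.03 = 2.111, i.e. n > 1.453.
The smallest integer satisfying this is n = 2.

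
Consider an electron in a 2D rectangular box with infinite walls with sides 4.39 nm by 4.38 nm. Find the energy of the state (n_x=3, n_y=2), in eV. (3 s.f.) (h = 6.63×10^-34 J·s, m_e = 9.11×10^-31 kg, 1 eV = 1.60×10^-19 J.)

For a 2D rectangular well E = (h²/8m_e)·Σ n_i²/L_i² = (6.63×10^-34)²/(8·9.11×10^-31) · [3²/(4.39 nm)² + 2²/(4.38 nm)²].
Evaluating gives E = 4.074×10^-20 J = 0.255 eV.

E = 0.255 eV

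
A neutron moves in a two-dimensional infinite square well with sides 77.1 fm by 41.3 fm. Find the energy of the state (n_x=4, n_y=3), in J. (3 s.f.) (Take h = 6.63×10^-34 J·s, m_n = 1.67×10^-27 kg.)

For a 2D rectangular well E = (h²/8m_n)·Σ n_i²/L_i² = (6.63×10^-34)²/(8·1.67×10^-27) · [4²/(77.1 fm)² + 3²/(41.3 fm)²].
Evaluating gives E = 2.62×10^-13 J.

E = 2.62×10^-13 J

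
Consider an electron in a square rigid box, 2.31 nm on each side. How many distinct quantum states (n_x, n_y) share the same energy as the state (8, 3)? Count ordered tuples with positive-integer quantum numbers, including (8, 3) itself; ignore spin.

The level has n_x² + n_y² = 73. The ordered positive-integer solutions are (3, 8), (8, 3).
That gives 2 states.

degeneracy = 2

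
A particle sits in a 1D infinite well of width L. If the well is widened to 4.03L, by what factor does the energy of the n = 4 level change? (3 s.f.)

E_n ∝ 1/L², so the energy scales by 1/4.03² = 0.0616.

0.0616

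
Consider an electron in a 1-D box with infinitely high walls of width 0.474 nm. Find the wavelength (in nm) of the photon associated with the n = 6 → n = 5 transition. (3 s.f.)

E_1 = h²/(8m_eL²) = 2.682×10^-19 J, so ΔE = (6² − 5²)E_1 = 2.950×10^-18 J.
λ = hc/ΔE = (6.626×10^-34·2.998×10^8)/2.950×10^-18 = 6.73×10^-8 m = 67.3 nm.

λ = 67.3 nm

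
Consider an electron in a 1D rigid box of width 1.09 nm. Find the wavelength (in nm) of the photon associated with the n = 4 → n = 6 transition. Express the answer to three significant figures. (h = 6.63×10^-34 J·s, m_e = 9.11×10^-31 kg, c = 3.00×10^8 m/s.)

λ = 196 nm

E_1 = h²/(8m_eL²) = 5.077×10^-20 J, so ΔE = (6² − 4²)E_1 = 1.015×10^-18 J.
λ = hc/ΔE = (6.63×10^-34·3.00×10^8)/1.015×10^-18 = 1.96×10^-7 m = 196 nm.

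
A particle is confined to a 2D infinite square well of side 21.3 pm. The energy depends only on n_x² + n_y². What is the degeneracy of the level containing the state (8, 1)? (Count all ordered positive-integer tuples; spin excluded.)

degeneracy = 4

The level has n_x² + n_y² = 65. The ordered positive-integer solutions are (1, 8), (4, 7), (7, 4), (8, 1).
That gives 4 states.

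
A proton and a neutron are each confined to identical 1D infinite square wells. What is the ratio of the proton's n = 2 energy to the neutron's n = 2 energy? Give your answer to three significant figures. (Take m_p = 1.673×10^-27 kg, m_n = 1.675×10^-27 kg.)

E_n ∝ 1/m at fixed n and L, so the ratio is m_n/m_p = 1.675×10^-27/1.673×10^-27 = 1.00.

1.00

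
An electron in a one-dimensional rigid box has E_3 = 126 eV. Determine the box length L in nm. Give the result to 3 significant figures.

From E_n = n²h²/(8m_eL²), L = n·h/√(8m_eE_n).
E_3 = 126 eV = 2.019×10^-17 J, so L = 3·6.626×10^-34/√(8·9.109×10^-31·2.019×10^-17) = 1.64×10^-10 m = 0.164 nm.

L = 0.164 nm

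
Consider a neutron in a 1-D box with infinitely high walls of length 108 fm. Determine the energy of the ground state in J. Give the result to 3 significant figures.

E_1 = 2.81×10^-15 J

For an infinite well E_n = n²h²/(8m_nL²), so E_1 = h²/(8m_nL²) = (6.626×10^-34)²/(8·1.675×10^-27·(1.08×10^-13 m)²) = 2.809×10^-15 J.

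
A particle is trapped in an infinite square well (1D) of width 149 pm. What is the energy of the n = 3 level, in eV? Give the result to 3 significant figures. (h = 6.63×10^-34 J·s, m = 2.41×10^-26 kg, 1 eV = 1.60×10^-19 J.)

For an infinite well E_n = n²h²/(8mL²), so E_1 = h²/(8mL²) = (6.63×10^-34)²/(8·2.41×10^-26·(1.49×10^-10 m)²) = 1.027×10^-22 J.
Then E_3 = 3²·E_1 = 9·1.027×10^-22 J = 9.243×10^-22 J.
Converting, E_3 = 9.243×10^-22 J / (1.60×10^-19 J/eV) = 0.00578 eV.

E_3 = 0.00578 eV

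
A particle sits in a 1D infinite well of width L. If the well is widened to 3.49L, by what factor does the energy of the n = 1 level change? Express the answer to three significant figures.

E_n ∝ 1/L², so the energy scales by 1/3.49² = 0.0821.

0.0821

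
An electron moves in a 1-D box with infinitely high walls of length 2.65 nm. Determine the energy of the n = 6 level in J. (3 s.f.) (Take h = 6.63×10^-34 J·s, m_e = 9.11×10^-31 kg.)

E_6 = 3.09×10^-19 J

For an infinite well E_n = n²h²/(8m_eL²), so E_1 = h²/(8m_eL²) = (6.63×10^-34)²/(8·9.11×10^-31·(2.65×10^-9 m)²) = 8.589×10^-21 J.
Then E_6 = 6²·E_1 = 36·8.589×10^-21 J = 3.09×10^-19 J.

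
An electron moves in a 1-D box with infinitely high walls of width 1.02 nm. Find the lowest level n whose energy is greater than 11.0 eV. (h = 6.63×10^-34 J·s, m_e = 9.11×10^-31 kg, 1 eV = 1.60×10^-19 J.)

E_1 = h²/(8m_eL²) = 5.797×10^-20 J = 0.3623 eV.
Need n² > 11.0/0.3623 = 30.36, i.e. n > 5.510.
The smallest integer satisfying this is n = 6.

n = 6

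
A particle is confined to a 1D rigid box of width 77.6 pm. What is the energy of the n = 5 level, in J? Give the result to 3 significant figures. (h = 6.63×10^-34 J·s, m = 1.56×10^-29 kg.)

For an infinite well E_n = n²h²/(8mL²), so E_1 = h²/(8mL²) = (6.63×10^-34)²/(8·1.56×10^-29·(7.76×10^-11 m)²) = 5.849×10^-19 J.
Then E_5 = 5²·E_1 = 25·5.849×10^-19 J = 1.46×10^-17 J.

E_5 = 1.46×10^-17 J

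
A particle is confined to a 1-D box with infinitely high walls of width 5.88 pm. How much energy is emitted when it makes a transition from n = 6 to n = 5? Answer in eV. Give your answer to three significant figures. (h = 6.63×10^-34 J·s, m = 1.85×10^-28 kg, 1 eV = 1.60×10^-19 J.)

|ΔE| = 591 eV

E_1 = h²/(8mL²) = 8.590×10^-18 J.
|ΔE| = |6² − 5²|·E_1 = 11·8.590×10^-18 J = 9.449×10^-17 J = 591 eV.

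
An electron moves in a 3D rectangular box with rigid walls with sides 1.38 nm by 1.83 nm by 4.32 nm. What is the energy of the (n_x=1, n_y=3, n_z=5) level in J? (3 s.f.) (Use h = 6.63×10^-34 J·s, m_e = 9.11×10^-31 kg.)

E = 2.75×10^-19 J

For a 3D rectangular well E = (h²/8m_e)·Σ n_i²/L_i² = (6.63×10^-34)²/(8·9.11×10^-31) · [1²/(1.38 nm)² + 3²/(1.83 nm)² + 5²/(4.32 nm)²].
Evaluating gives E = 2.75×10^-19 J.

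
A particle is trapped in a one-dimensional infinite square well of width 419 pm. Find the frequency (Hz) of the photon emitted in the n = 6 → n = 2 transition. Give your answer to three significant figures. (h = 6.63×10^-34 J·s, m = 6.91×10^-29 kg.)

f = 2.19×10^14 Hz

E_1 = h²/(8mL²) = 4.529×10^-21 J and ΔE = (6² − 2²)E_1 = 1.449×10^-19 J.
f = ΔE/h = 1.449×10^-19/6.63×10^-34 = 2.19×10^14 Hz.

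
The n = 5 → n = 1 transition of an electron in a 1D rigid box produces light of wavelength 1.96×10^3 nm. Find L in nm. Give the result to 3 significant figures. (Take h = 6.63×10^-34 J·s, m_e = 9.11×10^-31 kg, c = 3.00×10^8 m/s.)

The photon carries ΔE = hc/λ = 6.63×10^-34·3.00×10^8/1.96×10^-6 m = 1.015×10^-19 J.
Since ΔE = (5² − 1²)E_1, E_1 = 4.229×10^-21 J, and L = h/√(8m_eE_1) = 3.78×10^-9 m = 3.78 nm.

L = 3.78 nm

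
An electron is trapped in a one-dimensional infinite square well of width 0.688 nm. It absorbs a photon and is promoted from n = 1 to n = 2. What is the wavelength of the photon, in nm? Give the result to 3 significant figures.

λ = 520 nm

E_1 = h²/(8m_eL²) = 1.273×10^-19 J, so ΔE = (2² − 1²)E_1 = 3.819×10^-19 J.
λ = hc/ΔE = (6.626×10^-34·2.998×10^8)/3.819×10^-19 = 5.20×10^-7 m = 520 nm.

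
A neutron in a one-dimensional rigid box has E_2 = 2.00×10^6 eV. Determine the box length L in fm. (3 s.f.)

From E_n = n²h²/(8m_nL²), L = n·h/√(8m_nE_n).
E_2 = 2.00×10^6 eV = 3.204×10^-13 J, so L = 2·6.626×10^-34/√(8·1.675×10^-27·3.204×10^-13) = 2.02×10^-14 m = 20.2 fm.

L = 20.2 fm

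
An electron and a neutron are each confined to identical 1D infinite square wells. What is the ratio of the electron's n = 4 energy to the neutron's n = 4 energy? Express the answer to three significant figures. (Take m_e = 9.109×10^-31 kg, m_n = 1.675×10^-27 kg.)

E_n ∝ 1/m at fixed n and L, so the ratio is m_n/m_e = 1.675×10^-27/9.109×10^-31 = 1.84×10^3.

1.84×10^3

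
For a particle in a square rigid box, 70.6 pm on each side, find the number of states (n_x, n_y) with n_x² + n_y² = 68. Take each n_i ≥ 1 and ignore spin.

The level has n_x² + n_y² = 68. The ordered positive-integer solutions are (2, 8), (8, 2).
That gives 2 states.

degeneracy = 2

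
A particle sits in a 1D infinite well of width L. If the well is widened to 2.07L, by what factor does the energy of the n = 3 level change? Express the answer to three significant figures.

0.233

E_n ∝ 1/L², so the energy scales by 1/2.07² = 0.233.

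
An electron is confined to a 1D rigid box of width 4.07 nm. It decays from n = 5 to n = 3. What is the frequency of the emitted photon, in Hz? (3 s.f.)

E_1 = h²/(8m_eL²) = 3.637×10^-21 J and ΔE = (5² − 3²)E_1 = 5.819×10^-20 J.
f = ΔE/h = 5.819×10^-20/6.626×10^-34 = 8.78×10^13 Hz.

f = 8.78×10^13 Hz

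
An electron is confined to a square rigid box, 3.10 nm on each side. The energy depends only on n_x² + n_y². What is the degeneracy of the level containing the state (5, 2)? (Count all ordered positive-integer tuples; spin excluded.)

The level has n_x² + n_y² = 29. The ordered positive-integer solutions are (2, 5), (5, 2).
That gives 2 states.

degeneracy = 2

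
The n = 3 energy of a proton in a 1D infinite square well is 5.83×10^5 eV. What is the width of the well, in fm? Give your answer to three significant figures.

L = 56.2 fm

From E_n = n²h²/(8m_pL²), L = n·h/√(8m_pE_n).
E_3 = 5.83×10^5 eV = 9.340×10^-14 J, so L = 3·6.626×10^-34/√(8·1.673×10^-27·9.340×10^-14) = 5.62×10^-14 m = 56.2 fm.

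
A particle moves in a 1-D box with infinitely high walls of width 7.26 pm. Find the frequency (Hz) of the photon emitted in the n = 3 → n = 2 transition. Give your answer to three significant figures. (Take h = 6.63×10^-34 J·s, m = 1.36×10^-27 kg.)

f = 5.78×10^15 Hz

E_1 = h²/(8mL²) = 7.665×10^-19 J and ΔE = (3² − 2²)E_1 = 3.833×10^-18 J.
f = ΔE/h = 3.833×10^-18/6.63×10^-34 = 5.78×10^15 Hz.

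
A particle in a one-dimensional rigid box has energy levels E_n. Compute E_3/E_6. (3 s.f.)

E_n ∝ n², so E_3/E_6 = 3²/6² = 9/36 = 0.250.

0.250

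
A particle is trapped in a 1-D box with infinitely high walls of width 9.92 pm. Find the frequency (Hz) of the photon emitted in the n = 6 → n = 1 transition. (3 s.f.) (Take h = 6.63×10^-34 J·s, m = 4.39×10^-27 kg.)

E_1 = h²/(8mL²) = 1.272×10^-19 J and ΔE = (6² − 1²)E_1 = 4.452×10^-18 J.
f = ΔE/h = 4.452×10^-18/6.63×10^-34 = 6.71×10^15 Hz.

f = 6.71×10^15 Hz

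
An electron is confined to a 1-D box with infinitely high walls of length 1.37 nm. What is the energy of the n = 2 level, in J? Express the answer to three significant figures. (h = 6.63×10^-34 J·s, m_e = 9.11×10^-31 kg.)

E_2 = 1.29×10^-19 J

For an infinite well E_n = n²h²/(8m_eL²), so E_1 = h²/(8m_eL²) = (6.63×10^-34)²/(8·9.11×10^-31·(1.37×10^-9 m)²) = 3.213×10^-20 J.
Then E_2 = 2²·E_1 = 4·3.213×10^-20 J = 1.29×10^-19 J.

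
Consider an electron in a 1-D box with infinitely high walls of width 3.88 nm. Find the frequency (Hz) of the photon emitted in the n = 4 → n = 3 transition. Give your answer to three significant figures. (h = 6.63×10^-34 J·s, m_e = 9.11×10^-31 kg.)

f = 4.23×10^13 Hz

E_1 = h²/(8m_eL²) = 4.006×10^-21 J and ΔE = (4² − 3²)E_1 = 2.804×10^-20 J.
f = ΔE/h = 2.804×10^-20/6.63×10^-34 = 4.23×10^13 Hz.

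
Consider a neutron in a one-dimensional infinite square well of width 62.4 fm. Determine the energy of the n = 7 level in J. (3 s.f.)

E_7 = 4.12×10^-13 J

For an infinite well E_n = n²h²/(8m_nL²), so E_1 = h²/(8m_nL²) = (6.626×10^-34)²/(8·1.675×10^-27·(6.24×10^-14 m)²) = 8.415×10^-15 J.
Then E_7 = 7²·E_1 = 49·8.415×10^-15 J = 4.12×10^-13 J.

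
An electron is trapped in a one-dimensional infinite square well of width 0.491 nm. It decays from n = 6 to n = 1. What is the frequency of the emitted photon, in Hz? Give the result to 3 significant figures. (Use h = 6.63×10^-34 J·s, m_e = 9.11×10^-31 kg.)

f = 1.32×10^16 Hz

E_1 = h²/(8m_eL²) = 2.502×10^-19 J and ΔE = (6² − 1²)E_1 = 8.757×10^-18 J.
f = ΔE/h = 8.757×10^-18/6.63×10^-34 = 1.32×10^16 Hz.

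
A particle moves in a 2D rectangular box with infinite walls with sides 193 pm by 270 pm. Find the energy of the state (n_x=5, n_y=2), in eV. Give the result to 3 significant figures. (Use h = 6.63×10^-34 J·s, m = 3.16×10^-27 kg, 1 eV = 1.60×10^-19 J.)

For a 2D rectangular well E = (h²/8m)·Σ n_i²/L_i² = (6.63×10^-34)²/(8·3.16×10^-27) · [5²/(193 pm)² + 2²/(270 pm)²].
Evaluating gives E = 1.262×10^-20 J = 0.0789 eV.

E = 0.0789 eV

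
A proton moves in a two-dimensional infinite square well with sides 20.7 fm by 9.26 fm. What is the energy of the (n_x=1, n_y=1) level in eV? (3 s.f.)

For a 2D rectangular well E = (h²/8m_p)·Σ n_i²/L_i² = (6.626×10^-34)²/(8·1.673×10^-27) · [1²/(20.7 fm)² + 1²/(9.26 fm)²].
Evaluating gives E = 4.591×10^-13 J = 2.87×10^6 eV.

E = 2.87×10^6 eV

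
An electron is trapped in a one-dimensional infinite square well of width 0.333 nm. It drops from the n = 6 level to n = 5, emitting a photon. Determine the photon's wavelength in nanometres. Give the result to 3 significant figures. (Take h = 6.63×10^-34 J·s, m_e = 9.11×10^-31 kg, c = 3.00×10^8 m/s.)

λ = 33.2 nm

E_1 = h²/(8m_eL²) = 5.439×10^-19 J, so ΔE = (6² − 5²)E_1 = 5.983×10^-18 J.
λ = hc/ΔE = (6.63×10^-34·3.00×10^8)/5.983×10^-18 = 3.32×10^-8 m = 33.2 nm.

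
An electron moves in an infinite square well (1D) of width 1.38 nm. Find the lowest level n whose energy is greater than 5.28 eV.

E_1 = h²/(8m_eL²) = 3.164×10^-20 J = 0.1975 eV.
Need n² > 5.28/0.1975 = 26.73, i.e. n > 5.170.
The smallest integer satisfying this is n = 6.

n = 6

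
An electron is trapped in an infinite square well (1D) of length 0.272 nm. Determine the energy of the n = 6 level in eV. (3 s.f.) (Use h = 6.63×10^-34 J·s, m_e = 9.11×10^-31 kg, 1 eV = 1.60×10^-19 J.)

For an infinite well E_n = n²h²/(8m_eL²), so E_1 = h²/(8m_eL²) = (6.63×10^-34)²/(8·9.11×10^-31·(2.72×10^-10 m)²) = 8.152×10^-19 J.
Then E_6 = 6²·E_1 = 36·8.152×10^-19 J = 2.935×10^-17 J.
Converting, E_6 = 2.935×10^-17 J / (1.60×10^-19 J/eV) = 183 eV.

E_6 = 183 eV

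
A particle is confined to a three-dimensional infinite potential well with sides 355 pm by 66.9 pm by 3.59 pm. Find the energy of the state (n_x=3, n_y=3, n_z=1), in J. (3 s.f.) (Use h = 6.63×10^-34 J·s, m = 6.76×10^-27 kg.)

For a 3D rectangular well E = (h²/8m)·Σ n_i²/L_i² = (6.63×10^-34)²/(8·6.76×10^-27) · [3²/(355 pm)² + 3²/(66.9 pm)² + 1²/(3.59 pm)²].
Evaluating gives E = 6.48×10^-19 J.

E = 6.48×10^-19 J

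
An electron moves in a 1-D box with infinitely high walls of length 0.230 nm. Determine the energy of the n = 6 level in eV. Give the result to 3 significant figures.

E_6 = 256 eV

For an infinite well E_n = n²h²/(8m_eL²), so E_1 = h²/(8m_eL²) = (6.626×10^-34)²/(8·9.109×10^-31·(2.30×10^-10 m)²) = 1.139×10^-18 J.
Then E_6 = 6²·E_1 = 36·1.139×10^-18 J = 4.100×10^-17 J.
Converting, E_6 = 4.100×10^-17 J / (1.602×10^-19 J/eV) = 256 eV.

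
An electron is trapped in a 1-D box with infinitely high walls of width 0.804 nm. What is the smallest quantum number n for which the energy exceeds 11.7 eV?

E_1 = h²/(8m_eL²) = 9.320×10^-20 J = 0.5818 eV.
Need n² > 11.7/0.5818 = 20.11, i.e. n > 4.484.
The smallest integer satisfying this is n = 5.

n = 5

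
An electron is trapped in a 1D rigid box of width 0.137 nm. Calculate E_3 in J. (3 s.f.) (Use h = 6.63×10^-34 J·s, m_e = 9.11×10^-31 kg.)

E_3 = 2.89×10^-17 J

For an infinite well E_n = n²h²/(8m_eL²), so E_1 = h²/(8m_eL²) = (6.63×10^-34)²/(8·9.11×10^-31·(1.37×10^-10 m)²) = 3.213×10^-18 J.
Then E_3 = 3²·E_1 = 9·3.213×10^-18 J = 2.89×10^-17 J.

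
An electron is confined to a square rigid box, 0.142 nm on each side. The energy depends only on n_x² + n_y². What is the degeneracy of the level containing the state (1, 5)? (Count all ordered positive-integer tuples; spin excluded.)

degeneracy = 2

The level has n_x² + n_y² = 26. The ordered positive-integer solutions are (1, 5), (5, 1).
That gives 2 states.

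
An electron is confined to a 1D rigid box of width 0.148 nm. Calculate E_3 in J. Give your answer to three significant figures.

E_3 = 2.48×10^-17 J

For an infinite well E_n = n²h²/(8m_eL²), so E_1 = h²/(8m_eL²) = (6.626×10^-34)²/(8·9.109×10^-31·(1.48×10^-10 m)²) = 2.751×10^-18 J.
Then E_3 = 3²·E_1 = 9·2.751×10^-18 J = 2.48×10^-17 J.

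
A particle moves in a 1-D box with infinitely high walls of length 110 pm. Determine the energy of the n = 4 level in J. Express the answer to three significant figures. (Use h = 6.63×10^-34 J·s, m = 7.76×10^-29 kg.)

For an infinite well E_n = n²h²/(8mL²), so E_1 = h²/(8mL²) = (6.63×10^-34)²/(8·7.76×10^-29·(1.10×10^-10 m)²) = 5.852×10^-20 J.
Then E_4 = 4²·E_1 = 16·5.852×10^-20 J = 9.36×10^-19 J.

E_4 = 9.36×10^-19 J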